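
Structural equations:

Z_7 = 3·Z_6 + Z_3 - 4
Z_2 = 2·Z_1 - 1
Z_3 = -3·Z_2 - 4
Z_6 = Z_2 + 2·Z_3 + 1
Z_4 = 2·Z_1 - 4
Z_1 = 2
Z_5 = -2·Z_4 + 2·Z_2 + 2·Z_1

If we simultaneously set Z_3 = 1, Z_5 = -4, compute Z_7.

Under do(Z_3 = 1, Z_5 = -4), each intervened variable's structural equation is replaced by its fixed value.
Z_2 = 2·Z_1 - 1  [with Z_1=2]  = 3
Z_6 = Z_2 + 2·Z_3 + 1  [with Z_2=3, Z_3=1]  = 6
Z_7 = 3·Z_6 + Z_3 - 4  [with Z_6=6, Z_3=1]  = 15

15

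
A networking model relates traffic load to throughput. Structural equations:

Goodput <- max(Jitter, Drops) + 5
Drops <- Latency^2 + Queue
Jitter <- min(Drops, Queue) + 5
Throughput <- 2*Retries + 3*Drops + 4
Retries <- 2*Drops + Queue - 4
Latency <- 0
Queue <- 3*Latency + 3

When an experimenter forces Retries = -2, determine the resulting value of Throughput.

Under do(Retries=-2), the mechanism Retries <- 2*Drops + Queue - 4 is discarded; Retries is fixed at -2.
Queue = 3*Latency + 3  [with Latency=0]  = 3
Drops = Latency^2 + Queue  [with Latency=0, Queue=3]  = 3
Throughput = 2*Retries + 3*Drops + 4  [with Retries=-2, Drops=3]  = 9

9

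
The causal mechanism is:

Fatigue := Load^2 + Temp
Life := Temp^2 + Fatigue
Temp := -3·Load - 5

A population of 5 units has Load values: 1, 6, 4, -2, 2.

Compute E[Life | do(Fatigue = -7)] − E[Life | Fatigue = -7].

108.3

Under do(Fatigue=-7), Fatigue's equation is replaced by Fatigue=-7 for every unit. Per-unit Life: 57, 522, 282, -6, 114. Mean = 193.8.
E[Life|Fatigue=-7] averages over only the 2 units with Fatigue=-7 (Load = 1, 2): Life = 57, 114, mean 85.5.
Difference = 193.8 − 85.5 = 108.3.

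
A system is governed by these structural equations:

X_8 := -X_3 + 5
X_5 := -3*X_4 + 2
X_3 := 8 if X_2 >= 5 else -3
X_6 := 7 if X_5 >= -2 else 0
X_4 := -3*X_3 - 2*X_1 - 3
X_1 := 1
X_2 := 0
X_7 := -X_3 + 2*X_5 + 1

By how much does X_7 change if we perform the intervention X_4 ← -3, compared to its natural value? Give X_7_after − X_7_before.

42

The intervention breaks the incoming arrows to X_4: X_4 := -3*X_3 - 2*X_1 - 3 no longer applies, and X_4 = -3.
X_3 = 8 if X_2 >= 5 else -3  [with X_2=0]  = -3
X_5 = -3*X_4 + 2  [with X_4=-3]  = 11
X_7 = -X_3 + 2*X_5 + 1  [with X_3=-3, X_5=11]  = 26
Without intervention: X_3 = 8 if X_2 >= 5 else -3  [with X_2=0]  = -3; X_4 = -3*X_3 - 2*X_1 - 3  [with X_3=-3, X_1=1]  = 4; X_5 = -3*X_4 + 2  [with X_4=4]  = -10; X_7 = -X_3 + 2*X_5 + 1  [with X_3=-3, X_5=-10]  = -16.
Change = 26 − (-16) = 42.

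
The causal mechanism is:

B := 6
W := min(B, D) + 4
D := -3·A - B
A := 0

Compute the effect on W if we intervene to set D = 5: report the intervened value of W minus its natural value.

The intervention breaks the incoming arrows to D: D := -3·A - B no longer applies, and D = 5.
W = min(B, D) + 4  [with B=6, D=5]  = 9
Without intervention: D = -3·A - B  [with A=0, B=6]  = -6; W = min(B, D) + 4  [with B=6, D=-6]  = -2.
Change = 9 − (-2) = 11.

11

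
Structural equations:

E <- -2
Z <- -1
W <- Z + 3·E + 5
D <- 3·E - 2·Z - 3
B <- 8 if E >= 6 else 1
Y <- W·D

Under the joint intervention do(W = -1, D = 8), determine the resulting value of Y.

-8

Setting W = -1, D = 8 by intervention discards those variables' equations.
Y = W·D  [with W=-1, D=8]  = -8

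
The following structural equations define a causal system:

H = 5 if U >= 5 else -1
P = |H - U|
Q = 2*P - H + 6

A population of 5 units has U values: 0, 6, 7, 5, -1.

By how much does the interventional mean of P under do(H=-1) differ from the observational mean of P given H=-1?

3.9

The intervention sets H=-1 in all 5 units regardless of U. Recomputing P per unit gives 1, 7, 8, 6, 0; average 4.4.
Observing H=-1 restricts to units where H's equation naturally yields -1: U ∈ {0, -1}. In that subpopulation P = 1, 0, mean 0.5.
Difference = 4.4 − 0.5 = 3.9.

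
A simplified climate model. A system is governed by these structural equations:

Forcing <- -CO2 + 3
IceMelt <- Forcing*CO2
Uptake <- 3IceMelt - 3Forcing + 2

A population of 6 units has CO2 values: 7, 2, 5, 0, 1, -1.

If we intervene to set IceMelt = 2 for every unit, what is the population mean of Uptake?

6

Under do(IceMelt=2), IceMelt's equation is replaced by IceMelt=2 for every unit. Per-unit Uptake: 20, 5, 14, -1, 2, -4. Mean = 6.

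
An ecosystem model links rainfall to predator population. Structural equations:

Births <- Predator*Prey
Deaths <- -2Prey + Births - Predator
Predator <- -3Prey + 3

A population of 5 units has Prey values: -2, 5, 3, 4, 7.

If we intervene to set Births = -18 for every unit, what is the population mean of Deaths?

-17.6

Under do(Births=-18), Births's equation is replaced by Births=-18 for every unit. Per-unit Deaths: -23, -16, -18, -17, -14. Mean = -17.6.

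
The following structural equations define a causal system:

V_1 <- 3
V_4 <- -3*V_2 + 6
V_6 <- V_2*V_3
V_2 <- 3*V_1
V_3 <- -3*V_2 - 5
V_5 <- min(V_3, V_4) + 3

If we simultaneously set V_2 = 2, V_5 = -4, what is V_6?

-22

Setting V_2 = 2, V_5 = -4 by intervention discards those variables' equations.
V_3 = -3*V_2 - 5  [with V_2=2]  = -11
V_6 = V_2*V_3  [with V_2=2, V_3=-11]  = -22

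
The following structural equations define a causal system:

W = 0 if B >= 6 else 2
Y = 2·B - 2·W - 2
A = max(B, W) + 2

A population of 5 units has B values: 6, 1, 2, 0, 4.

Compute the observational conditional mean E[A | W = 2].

4.5

Observing W=2 restricts to units where W's equation naturally yields 2: B ∈ {1, 2, 0, 4}. In that subpopulation A = 4, 4, 4, 6, mean 4.5.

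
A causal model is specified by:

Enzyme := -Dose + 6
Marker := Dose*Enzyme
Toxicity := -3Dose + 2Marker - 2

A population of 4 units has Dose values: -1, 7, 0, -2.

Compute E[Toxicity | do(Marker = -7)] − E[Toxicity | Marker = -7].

do(Marker=-7) breaks Marker's dependence on Dose. With Marker=-7 fixed, Toxicity across the units is -13, -37, -16, -10, mean -19.
E[Toxicity|Marker=-7] averages over only the 2 units with Marker=-7 (Dose = -1, 7): Toxicity = -13, -37, mean -25.
Difference = -19 − (-25) = 6.

6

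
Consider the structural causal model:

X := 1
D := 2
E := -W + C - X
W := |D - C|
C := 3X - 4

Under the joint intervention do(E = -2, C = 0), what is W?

2

Under do(E = -2, C = 0), each intervened variable's structural equation is replaced by its fixed value.
W = |D - C|  [with D=2, C=0]  = 2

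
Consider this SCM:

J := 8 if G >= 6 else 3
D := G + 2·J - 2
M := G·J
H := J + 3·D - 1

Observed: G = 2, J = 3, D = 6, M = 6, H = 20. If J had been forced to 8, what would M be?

Under do(J=8), the mechanism J := 8 if G >= 6 else 3 is discarded; J is fixed at 8.
M = G·J  [with G=2, J=8]  = 16

16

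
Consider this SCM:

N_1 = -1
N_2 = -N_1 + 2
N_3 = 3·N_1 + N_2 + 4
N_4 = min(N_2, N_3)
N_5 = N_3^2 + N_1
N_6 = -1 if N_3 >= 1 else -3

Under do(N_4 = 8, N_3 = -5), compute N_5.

The joint intervention fixes N_4 = 8, N_3 = -5, removing each variable's own equation.
N_5 = N_3^2 + N_1  [with N_3=-5, N_1=-1]  = 24

24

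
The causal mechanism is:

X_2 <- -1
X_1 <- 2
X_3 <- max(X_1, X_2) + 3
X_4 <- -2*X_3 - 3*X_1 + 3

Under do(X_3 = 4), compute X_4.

-11

The intervention breaks the incoming arrows to X_3: X_3 <- max(X_1, X_2) + 3 no longer applies, and X_3 = 4.
X_4 = -2*X_3 - 3*X_1 + 3  [with X_3=4, X_1=2]  = -11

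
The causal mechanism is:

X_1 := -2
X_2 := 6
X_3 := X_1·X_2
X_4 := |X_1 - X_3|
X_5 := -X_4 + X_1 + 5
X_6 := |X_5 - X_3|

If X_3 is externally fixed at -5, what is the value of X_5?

do(X_3=-5) replaces the equation X_3 := X_1·X_2 with the constant X_3 = -5.
X_4 = |X_1 - X_3|  [with X_1=-2, X_3=-5]  = 3
X_5 = -X_4 + X_1 + 5  [with X_4=3, X_1=-2]  = 0

0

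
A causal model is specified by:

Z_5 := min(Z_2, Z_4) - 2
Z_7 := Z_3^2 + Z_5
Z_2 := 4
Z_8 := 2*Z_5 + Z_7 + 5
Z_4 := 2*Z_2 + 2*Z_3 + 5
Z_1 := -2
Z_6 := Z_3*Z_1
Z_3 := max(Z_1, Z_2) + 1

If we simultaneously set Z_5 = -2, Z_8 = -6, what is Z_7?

Setting Z_5 = -2, Z_8 = -6 by intervention discards those variables' equations.
Z_3 = max(Z_1, Z_2) + 1  [with Z_1=-2, Z_2=4]  = 5
Z_7 = Z_3^2 + Z_5  [with Z_3=5, Z_5=-2]  = 23

23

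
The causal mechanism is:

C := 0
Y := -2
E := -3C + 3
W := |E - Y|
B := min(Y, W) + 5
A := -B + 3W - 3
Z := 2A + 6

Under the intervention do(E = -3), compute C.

0

Under do(E=-3), the mechanism E := -3C + 3 is discarded; E is fixed at -3.
C is not downstream of the intervention, so its value is determined by the original equations.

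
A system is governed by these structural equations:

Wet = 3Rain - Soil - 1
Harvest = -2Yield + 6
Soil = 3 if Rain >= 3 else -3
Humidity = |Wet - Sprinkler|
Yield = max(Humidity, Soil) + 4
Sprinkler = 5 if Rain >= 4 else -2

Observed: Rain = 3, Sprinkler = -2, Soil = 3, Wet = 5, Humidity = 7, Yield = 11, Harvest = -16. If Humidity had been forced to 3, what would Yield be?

The intervention breaks the incoming arrows to Humidity: Humidity = |Wet - Sprinkler| no longer applies, and Humidity = 3.
Soil = 3 if Rain >= 3 else -3  [with Rain=3]  = 3
Yield = max(Humidity, Soil) + 4  [with Humidity=3, Soil=3]  = 7

7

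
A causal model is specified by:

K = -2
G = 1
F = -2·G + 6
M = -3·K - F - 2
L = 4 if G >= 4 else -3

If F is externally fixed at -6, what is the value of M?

The intervention breaks the incoming arrows to F: F = -2·G + 6 no longer applies, and F = -6.
M = -3·K - F - 2  [with K=-2, F=-6]  = 10

10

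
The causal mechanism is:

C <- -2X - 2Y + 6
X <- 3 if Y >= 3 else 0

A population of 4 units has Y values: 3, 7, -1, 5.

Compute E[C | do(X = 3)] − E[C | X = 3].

The intervention sets X=3 in all 4 units regardless of Y. Recomputing C per unit gives -6, -14, 2, -10; average -7.
E[C|X=3] averages over only the 3 units with X=3 (Y = 3, 7, 5): C = -6, -14, -10, mean -10.
Difference = -7 − (-10) = 3.

3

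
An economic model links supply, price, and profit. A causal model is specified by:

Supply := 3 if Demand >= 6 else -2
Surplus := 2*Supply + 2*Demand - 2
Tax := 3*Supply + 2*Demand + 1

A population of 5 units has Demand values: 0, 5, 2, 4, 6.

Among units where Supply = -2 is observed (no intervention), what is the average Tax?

Conditioning on Supply=-2 selects the 4 unit(s) with Demand ∈ {0, 5, 2, 4}. Their Tax values: -5, 5, -1, 3. Mean = 0.5.

0.5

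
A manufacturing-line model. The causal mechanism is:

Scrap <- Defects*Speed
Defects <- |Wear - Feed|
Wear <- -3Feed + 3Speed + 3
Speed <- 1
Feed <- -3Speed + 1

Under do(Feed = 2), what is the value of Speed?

Under do(Feed=2), the mechanism Feed <- -3Speed + 1 is discarded; Feed is fixed at 2.
Speed is not downstream of the intervention, so its value is determined by the original equations.

1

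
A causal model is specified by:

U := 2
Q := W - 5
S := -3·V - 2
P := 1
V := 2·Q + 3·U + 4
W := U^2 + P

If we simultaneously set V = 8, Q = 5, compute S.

Setting V = 8, Q = 5 by intervention discards those variables' equations.
S = -3·V - 2  [with V=8]  = -26

-26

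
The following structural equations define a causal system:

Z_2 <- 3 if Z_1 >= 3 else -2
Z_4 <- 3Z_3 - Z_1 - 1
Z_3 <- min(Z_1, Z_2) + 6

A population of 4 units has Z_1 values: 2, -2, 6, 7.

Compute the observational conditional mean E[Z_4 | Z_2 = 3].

19.5

Conditioning on Z_2=3 selects the 2 unit(s) with Z_1 ∈ {6, 7}. Their Z_4 values: 20, 19. Mean = 19.5.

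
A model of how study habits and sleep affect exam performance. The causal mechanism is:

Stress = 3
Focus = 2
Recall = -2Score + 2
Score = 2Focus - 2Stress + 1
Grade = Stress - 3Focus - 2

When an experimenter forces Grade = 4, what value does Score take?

-1

do(Grade=4) replaces the equation Grade = Stress - 3Focus - 2 with the constant Grade = 4.
Score is not downstream of the intervention, so its value is determined by the original equations.
Score = 2Focus - 2Stress + 1  [with Focus=2, Stress=3]  = -1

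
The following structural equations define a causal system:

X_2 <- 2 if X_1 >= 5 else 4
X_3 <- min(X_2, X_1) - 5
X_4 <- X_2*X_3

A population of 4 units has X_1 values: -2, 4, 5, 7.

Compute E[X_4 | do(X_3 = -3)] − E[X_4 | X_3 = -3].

-3

do(X_3=-3) breaks X_3's dependence on X_1. With X_3=-3 fixed, X_4 across the units is -12, -12, -6, -6, mean -9.
Observing X_3=-3 restricts to units where X_3's equation naturally yields -3: X_1 ∈ {5, 7}. In that subpopulation X_4 = -6, -6, mean -6.
Difference = -9 − (-6) = -3.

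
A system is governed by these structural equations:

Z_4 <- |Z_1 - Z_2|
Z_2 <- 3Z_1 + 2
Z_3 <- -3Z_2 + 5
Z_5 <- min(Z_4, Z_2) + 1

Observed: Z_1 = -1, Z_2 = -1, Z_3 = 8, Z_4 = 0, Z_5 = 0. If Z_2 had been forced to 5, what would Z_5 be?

do(Z_2=5) replaces the equation Z_2 <- 3Z_1 + 2 with the constant Z_2 = 5.
Z_4 = |Z_1 - Z_2|  [with Z_1=-1, Z_2=5]  = 6
Z_5 = min(Z_4, Z_2) + 1  [with Z_4=6, Z_2=5]  = 6

6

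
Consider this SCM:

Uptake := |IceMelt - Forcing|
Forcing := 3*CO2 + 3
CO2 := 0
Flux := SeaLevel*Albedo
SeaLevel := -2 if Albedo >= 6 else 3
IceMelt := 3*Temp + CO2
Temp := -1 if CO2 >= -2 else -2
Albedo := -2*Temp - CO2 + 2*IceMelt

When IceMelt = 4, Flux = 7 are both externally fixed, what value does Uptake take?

1

Setting IceMelt = 4, Flux = 7 by intervention discards those variables' equations.
Forcing = 3*CO2 + 3  [with CO2=0]  = 3
Uptake = |IceMelt - Forcing|  [with IceMelt=4, Forcing=3]  = 1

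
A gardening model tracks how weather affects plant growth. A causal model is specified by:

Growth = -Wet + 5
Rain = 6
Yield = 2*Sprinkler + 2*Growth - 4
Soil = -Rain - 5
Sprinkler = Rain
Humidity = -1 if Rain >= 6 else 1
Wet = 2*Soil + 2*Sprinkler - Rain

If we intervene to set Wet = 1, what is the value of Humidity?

-1

Under do(Wet=1), the mechanism Wet = 2*Soil + 2*Sprinkler - Rain is discarded; Wet is fixed at 1.
Since Humidity is not a descendant of the intervened variable, it is unaffected.
Humidity = -1 if Rain >= 6 else 1  [with Rain=6]  = -1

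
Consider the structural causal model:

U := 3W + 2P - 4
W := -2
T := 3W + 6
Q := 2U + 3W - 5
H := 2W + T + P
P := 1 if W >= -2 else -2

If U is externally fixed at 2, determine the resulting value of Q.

-7

Intervening sets U = 2 and removes its equation (U := 3W + 2P - 4).
Q = 2U + 3W - 5  [with U=2, W=-2]  = -7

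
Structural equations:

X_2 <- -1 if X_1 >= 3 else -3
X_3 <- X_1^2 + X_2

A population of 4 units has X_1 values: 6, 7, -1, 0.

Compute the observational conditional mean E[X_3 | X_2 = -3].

-2.5

Conditioning on X_2=-3 selects the 2 unit(s) with X_1 ∈ {-1, 0}. Their X_3 values: -2, -3. Mean = -2.5.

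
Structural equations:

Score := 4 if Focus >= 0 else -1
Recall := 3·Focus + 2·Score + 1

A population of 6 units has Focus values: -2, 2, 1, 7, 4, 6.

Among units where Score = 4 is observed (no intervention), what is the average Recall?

21

E[Recall|Score=4] averages over only the 5 units with Score=4 (Focus = 2, 1, 7, 4, 6): Recall = 15, 12, 30, 21, 27, mean 21.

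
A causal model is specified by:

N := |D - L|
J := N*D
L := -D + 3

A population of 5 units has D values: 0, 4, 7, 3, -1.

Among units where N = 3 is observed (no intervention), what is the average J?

E[J|N=3] averages over only the 2 units with N=3 (D = 0, 3): J = 0, 9, mean 4.5.

4.5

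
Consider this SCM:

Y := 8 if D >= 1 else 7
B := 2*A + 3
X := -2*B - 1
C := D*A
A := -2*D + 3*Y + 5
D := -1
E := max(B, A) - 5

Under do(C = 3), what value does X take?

-119

Under do(C=3), the mechanism C := D*A is discarded; C is fixed at 3.
Since X is not a descendant of the intervened variable, it is unaffected.
Y = 8 if D >= 1 else 7  [with D=-1]  = 7
A = -2*D + 3*Y + 5  [with D=-1, Y=7]  = 28
B = 2*A + 3  [with A=28]  = 59
X = -2*B - 1  [with B=59]  = -119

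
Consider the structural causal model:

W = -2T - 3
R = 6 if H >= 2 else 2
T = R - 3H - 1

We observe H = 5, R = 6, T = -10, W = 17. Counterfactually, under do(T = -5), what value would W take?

7

The intervention breaks the incoming arrows to T: T = R - 3H - 1 no longer applies, and T = -5.
W = -2T - 3  [with T=-5]  = 7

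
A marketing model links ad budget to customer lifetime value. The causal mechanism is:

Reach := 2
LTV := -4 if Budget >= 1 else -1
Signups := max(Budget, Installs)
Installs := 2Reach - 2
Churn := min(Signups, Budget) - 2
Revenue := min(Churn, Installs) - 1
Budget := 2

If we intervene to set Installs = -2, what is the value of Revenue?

-3

The intervention breaks the incoming arrows to Installs: Installs := 2Reach - 2 no longer applies, and Installs = -2.
Signups = max(Budget, Installs)  [with Budget=2, Installs=-2]  = 2
Churn = min(Signups, Budget) - 2  [with Signups=2, Budget=2]  = 0
Revenue = min(Churn, Installs) - 1  [with Churn=0, Installs=-2]  = -3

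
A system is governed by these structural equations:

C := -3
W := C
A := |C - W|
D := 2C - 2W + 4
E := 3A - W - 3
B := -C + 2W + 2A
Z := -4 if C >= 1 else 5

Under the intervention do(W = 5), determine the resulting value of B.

Under do(W=5), the mechanism W := C is discarded; W is fixed at 5.
A = |C - W|  [with C=-3, W=5]  = 8
B = -C + 2W + 2A  [with C=-3, W=5, A=8]  = 29

29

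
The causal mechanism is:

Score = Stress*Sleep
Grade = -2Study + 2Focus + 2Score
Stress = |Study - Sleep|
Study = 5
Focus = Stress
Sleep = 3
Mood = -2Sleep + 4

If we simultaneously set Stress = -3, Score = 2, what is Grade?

Under do(Stress = -3, Score = 2), each intervened variable's structural equation is replaced by its fixed value.
Focus = Stress  [with Stress=-3]  = -3
Grade = -2Study + 2Focus + 2Score  [with Study=5, Focus=-3, Score=2]  = -12

-12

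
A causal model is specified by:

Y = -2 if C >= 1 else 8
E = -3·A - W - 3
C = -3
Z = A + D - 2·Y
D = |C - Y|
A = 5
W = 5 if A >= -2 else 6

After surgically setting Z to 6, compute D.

The intervention breaks the incoming arrows to Z: Z = A + D - 2·Y no longer applies, and Z = 6.
Since D is not a descendant of the intervened variable, it is unaffected.
Y = -2 if C >= 1 else 8  [with C=-3]  = 8
D = |C - Y|  [with C=-3, Y=8]  = 11

11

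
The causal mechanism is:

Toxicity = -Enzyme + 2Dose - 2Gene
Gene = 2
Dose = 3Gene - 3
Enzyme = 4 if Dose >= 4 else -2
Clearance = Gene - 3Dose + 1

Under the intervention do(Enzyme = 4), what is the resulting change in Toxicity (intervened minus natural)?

-6

The intervention breaks the incoming arrows to Enzyme: Enzyme = 4 if Dose >= 4 else -2 no longer applies, and Enzyme = 4.
Dose = 3Gene - 3  [with Gene=2]  = 3
Toxicity = -Enzyme + 2Dose - 2Gene  [with Enzyme=4, Dose=3, Gene=2]  = -2
Without intervention: Dose = 3Gene - 3  [with Gene=2]  = 3; Enzyme = 4 if Dose >= 4 else -2  [with Dose=3]  = -2; Toxicity = -Enzyme + 2Dose - 2Gene  [with Enzyme=-2, Dose=3, Gene=2]  = 4.
Change = -2 − 4 = -6.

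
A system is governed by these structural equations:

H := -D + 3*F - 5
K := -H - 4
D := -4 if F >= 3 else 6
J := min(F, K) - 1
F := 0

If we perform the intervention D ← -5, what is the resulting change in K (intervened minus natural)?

Under do(D=-5), the mechanism D := -4 if F >= 3 else 6 is discarded; D is fixed at -5.
H = -D + 3*F - 5  [with D=-5, F=0]  = 0
K = -H - 4  [with H=0]  = -4
Without intervention: D = -4 if F >= 3 else 6  [with F=0]  = 6; H = -D + 3*F - 5  [with D=6, F=0]  = -11; K = -H - 4  [with H=-11]  = 7.
Change = -4 − 7 = -11.

-11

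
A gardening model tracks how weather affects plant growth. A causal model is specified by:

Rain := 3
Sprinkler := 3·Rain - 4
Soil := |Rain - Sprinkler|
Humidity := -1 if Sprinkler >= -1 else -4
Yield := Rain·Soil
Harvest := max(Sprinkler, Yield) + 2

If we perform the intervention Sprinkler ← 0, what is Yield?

9

do(Sprinkler=0) replaces the equation Sprinkler := 3·Rain - 4 with the constant Sprinkler = 0.
Soil = |Rain - Sprinkler|  [with Rain=3, Sprinkler=0]  = 3
Yield = Rain·Soil  [with Rain=3, Soil=3]  = 9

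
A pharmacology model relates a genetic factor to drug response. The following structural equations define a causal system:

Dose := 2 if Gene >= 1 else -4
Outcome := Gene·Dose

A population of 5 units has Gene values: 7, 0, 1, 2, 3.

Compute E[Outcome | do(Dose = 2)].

do(Dose=2) breaks Dose's dependence on Gene. With Dose=2 fixed, Outcome across the units is 14, 0, 2, 4, 6, mean 5.2.

5.2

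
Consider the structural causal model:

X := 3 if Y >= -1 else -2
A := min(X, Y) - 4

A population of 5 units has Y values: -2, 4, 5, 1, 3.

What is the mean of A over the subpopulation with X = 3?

Observing X=3 restricts to units where X's equation naturally yields 3: Y ∈ {4, 5, 1, 3}. In that subpopulation A = -1, -1, -3, -1, mean -1.5.

-1.5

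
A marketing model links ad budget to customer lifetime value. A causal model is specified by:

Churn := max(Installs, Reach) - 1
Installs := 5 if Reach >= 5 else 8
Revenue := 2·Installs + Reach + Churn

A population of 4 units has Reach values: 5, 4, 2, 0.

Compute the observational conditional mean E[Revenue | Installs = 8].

E[Revenue|Installs=8] averages over only the 3 units with Installs=8 (Reach = 4, 2, 0): Revenue = 27, 25, 23, mean 25.

25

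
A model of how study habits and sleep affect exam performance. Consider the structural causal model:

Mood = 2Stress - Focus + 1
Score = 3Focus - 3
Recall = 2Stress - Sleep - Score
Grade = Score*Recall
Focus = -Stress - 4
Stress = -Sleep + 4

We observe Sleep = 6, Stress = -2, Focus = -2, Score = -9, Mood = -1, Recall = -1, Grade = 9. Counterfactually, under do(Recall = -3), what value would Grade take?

27

Intervening sets Recall = -3 and removes its equation (Recall = 2Stress - Sleep - Score).
Stress = -Sleep + 4  [with Sleep=6]  = -2
Focus = -Stress - 4  [with Stress=-2]  = -2
Score = 3Focus - 3  [with Focus=-2]  = -9
Grade = Score*Recall  [with Score=-9, Recall=-3]  = 27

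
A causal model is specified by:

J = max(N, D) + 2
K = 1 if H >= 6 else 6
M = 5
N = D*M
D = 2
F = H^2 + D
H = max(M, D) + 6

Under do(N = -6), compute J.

4

Intervening sets N = -6 and removes its equation (N = D*M).
J = max(N, D) + 2  [with N=-6, D=2]  = 4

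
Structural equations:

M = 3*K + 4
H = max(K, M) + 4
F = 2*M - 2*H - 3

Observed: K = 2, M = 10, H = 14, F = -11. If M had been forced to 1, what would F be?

Under do(M=1), the mechanism M = 3*K + 4 is discarded; M is fixed at 1.
H = max(K, M) + 4  [with K=2, M=1]  = 6
F = 2*M - 2*H - 3  [with M=1, H=6]  = -13

-13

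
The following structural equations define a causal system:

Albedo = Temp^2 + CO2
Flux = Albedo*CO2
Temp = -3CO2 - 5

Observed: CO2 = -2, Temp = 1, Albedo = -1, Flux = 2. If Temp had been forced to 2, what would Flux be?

-4

Under do(Temp=2), the mechanism Temp = -3CO2 - 5 is discarded; Temp is fixed at 2.
Albedo = Temp^2 + CO2  [with Temp=2, CO2=-2]  = 2
Flux = Albedo*CO2  [with Albedo=2, CO2=-2]  = -4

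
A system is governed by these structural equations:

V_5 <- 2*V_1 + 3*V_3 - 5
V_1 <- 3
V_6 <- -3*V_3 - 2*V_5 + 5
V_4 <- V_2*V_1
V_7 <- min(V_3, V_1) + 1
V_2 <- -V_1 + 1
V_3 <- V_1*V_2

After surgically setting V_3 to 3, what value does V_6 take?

The intervention breaks the incoming arrows to V_3: V_3 <- V_1*V_2 no longer applies, and V_3 = 3.
V_5 = 2*V_1 + 3*V_3 - 5  [with V_1=3, V_3=3]  = 10
V_6 = -3*V_3 - 2*V_5 + 5  [with V_3=3, V_5=10]  = -24

-24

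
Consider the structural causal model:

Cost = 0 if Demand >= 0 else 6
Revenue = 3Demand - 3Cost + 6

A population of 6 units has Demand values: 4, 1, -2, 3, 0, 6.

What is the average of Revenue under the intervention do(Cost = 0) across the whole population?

12

Every unit gets Cost=0 under the intervention. Revenue values become 18, 9, 0, 15, 6, 24; E[Revenue|do(Cost=0)] = 12.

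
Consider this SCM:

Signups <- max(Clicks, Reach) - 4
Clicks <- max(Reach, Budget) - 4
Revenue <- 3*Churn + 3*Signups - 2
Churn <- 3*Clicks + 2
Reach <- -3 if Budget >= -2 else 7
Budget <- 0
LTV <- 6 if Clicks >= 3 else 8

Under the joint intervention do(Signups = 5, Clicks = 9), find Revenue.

The joint intervention fixes Signups = 5, Clicks = 9, removing each variable's own equation.
Churn = 3*Clicks + 2  [with Clicks=9]  = 29
Revenue = 3*Churn + 3*Signups - 2  [with Churn=29, Signups=5]  = 100

100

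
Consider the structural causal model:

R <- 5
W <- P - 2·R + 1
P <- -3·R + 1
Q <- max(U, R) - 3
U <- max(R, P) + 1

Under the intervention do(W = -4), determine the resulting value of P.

-14

Under do(W=-4), the mechanism W <- P - 2·R + 1 is discarded; W is fixed at -4.
Since P is not a descendant of the intervened variable, it is unaffected.
P = -3·R + 1  [with R=5]  = -14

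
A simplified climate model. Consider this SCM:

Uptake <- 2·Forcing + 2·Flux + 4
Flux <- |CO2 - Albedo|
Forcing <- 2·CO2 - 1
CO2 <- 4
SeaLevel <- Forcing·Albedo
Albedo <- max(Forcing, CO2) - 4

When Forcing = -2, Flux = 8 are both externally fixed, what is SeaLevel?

0

The joint intervention fixes Forcing = -2, Flux = 8, removing each variable's own equation.
Albedo = max(Forcing, CO2) - 4  [with Forcing=-2, CO2=4]  = 0
SeaLevel = Forcing·Albedo  [with Forcing=-2, Albedo=0]  = 0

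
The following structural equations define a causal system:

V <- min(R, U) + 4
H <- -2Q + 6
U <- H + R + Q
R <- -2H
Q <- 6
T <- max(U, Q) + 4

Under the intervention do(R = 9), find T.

13

do(R=9) replaces the equation R <- -2H with the constant R = 9.
H = -2Q + 6  [with Q=6]  = -6
U = H + R + Q  [with H=-6, R=9, Q=6]  = 9
T = max(U, Q) + 4  [with U=9, Q=6]  = 13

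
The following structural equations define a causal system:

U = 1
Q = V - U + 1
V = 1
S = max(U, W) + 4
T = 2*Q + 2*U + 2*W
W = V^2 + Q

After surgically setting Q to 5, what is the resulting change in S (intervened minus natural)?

4

do(Q=5) replaces the equation Q = V - U + 1 with the constant Q = 5.
W = V^2 + Q  [with V=1, Q=5]  = 6
S = max(U, W) + 4  [with U=1, W=6]  = 10
Without intervention: Q = V - U + 1  [with V=1, U=1]  = 1; W = V^2 + Q  [with V=1, Q=1]  = 2; S = max(U, W) + 4  [with U=1, W=2]  = 6.
Change = 10 − 6 = 4.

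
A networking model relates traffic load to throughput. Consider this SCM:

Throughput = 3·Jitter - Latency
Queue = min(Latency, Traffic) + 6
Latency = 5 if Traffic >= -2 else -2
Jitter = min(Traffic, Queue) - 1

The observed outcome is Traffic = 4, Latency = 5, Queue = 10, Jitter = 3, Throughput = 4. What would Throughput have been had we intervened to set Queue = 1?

do(Queue=1) replaces the equation Queue = min(Latency, Traffic) + 6 with the constant Queue = 1.
Latency = 5 if Traffic >= -2 else -2  [with Traffic=4]  = 5
Jitter = min(Traffic, Queue) - 1  [with Traffic=4, Queue=1]  = 0
Throughput = 3·Jitter - Latency  [with Jitter=0, Latency=5]  = -5

-5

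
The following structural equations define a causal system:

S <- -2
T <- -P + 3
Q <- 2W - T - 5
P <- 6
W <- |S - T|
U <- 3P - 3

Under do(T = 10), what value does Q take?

The intervention breaks the incoming arrows to T: T <- -P + 3 no longer applies, and T = 10.
W = |S - T|  [with S=-2, T=10]  = 12
Q = 2W - T - 5  [with W=12, T=10]  = 9

9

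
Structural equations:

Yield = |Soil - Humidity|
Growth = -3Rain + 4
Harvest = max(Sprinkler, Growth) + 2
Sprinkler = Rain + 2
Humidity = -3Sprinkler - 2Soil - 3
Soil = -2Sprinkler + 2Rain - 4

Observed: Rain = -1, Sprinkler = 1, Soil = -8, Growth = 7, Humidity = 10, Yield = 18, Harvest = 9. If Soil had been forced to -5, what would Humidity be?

4

do(Soil=-5) replaces the equation Soil = -2Sprinkler + 2Rain - 4 with the constant Soil = -5.
Sprinkler = Rain + 2  [with Rain=-1]  = 1
Humidity = -3Sprinkler - 2Soil - 3  [with Sprinkler=1, Soil=-5]  = 4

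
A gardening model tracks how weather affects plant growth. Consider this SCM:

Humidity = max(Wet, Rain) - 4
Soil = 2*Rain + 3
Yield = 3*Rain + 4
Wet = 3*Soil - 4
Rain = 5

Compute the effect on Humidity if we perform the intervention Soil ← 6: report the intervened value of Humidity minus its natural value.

Under do(Soil=6), the mechanism Soil = 2*Rain + 3 is discarded; Soil is fixed at 6.
Wet = 3*Soil - 4  [with Soil=6]  = 14
Humidity = max(Wet, Rain) - 4  [with Wet=14, Rain=5]  = 10
Without intervention: Soil = 2*Rain + 3  [with Rain=5]  = 13; Wet = 3*Soil - 4  [with Soil=13]  = 35; Humidity = max(Wet, Rain) - 4  [with Wet=35, Rain=5]  = 31.
Change = 10 − 31 = -21.

-21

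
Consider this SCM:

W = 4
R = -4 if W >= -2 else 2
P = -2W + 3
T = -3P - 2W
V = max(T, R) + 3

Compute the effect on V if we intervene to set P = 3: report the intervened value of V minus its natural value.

-11

do(P=3) replaces the equation P = -2W + 3 with the constant P = 3.
R = -4 if W >= -2 else 2  [with W=4]  = -4
T = -3P - 2W  [with P=3, W=4]  = -17
V = max(T, R) + 3  [with T=-17, R=-4]  = -1
Without intervention: R = -4 if W >= -2 else 2  [with W=4]  = -4; P = -2W + 3  [with W=4]  = -5; T = -3P - 2W  [with P=-5, W=4]  = 7; V = max(T, R) + 3  [with T=7, R=-4]  = 10.
Change = -1 − 10 = -11.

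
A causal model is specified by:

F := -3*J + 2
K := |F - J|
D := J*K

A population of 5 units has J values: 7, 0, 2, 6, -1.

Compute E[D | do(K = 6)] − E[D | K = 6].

do(K=6) breaks K's dependence on J. With K=6 fixed, D across the units is 42, 0, 12, 36, -6, mean 16.8.
Conditioning on K=6 selects the 2 unit(s) with J ∈ {2, -1}. Their D values: 12, -6. Mean = 3.
Difference = 16.8 − 3 = 13.8.

13.8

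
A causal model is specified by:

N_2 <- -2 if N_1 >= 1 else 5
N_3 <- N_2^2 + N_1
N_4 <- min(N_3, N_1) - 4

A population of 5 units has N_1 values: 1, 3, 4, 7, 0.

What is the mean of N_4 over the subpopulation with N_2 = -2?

E[N_4|N_2=-2] averages over only the 4 units with N_2=-2 (N_1 = 1, 3, 4, 7): N_4 = -3, -1, 0, 3, mean -0.25.

-0.25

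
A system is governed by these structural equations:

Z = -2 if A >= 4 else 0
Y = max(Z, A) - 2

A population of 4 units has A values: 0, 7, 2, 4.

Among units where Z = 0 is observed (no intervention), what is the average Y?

Observing Z=0 restricts to units where Z's equation naturally yields 0: A ∈ {0, 2}. In that subpopulation Y = -2, 0, mean -1.

-1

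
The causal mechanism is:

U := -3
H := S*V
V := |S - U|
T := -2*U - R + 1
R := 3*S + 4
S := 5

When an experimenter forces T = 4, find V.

do(T=4) replaces the equation T := -2*U - R + 1 with the constant T = 4.
V is not downstream of the intervention, so its value is determined by the original equations.
V = |S - U|  [with S=5, U=-3]  = 8

8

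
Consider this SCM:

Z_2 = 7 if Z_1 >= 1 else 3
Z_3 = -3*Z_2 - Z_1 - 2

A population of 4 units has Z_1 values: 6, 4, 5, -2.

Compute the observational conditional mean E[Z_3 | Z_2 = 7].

-28

E[Z_3|Z_2=7] averages over only the 3 units with Z_2=7 (Z_1 = 6, 4, 5): Z_3 = -29, -27, -28, mean -28.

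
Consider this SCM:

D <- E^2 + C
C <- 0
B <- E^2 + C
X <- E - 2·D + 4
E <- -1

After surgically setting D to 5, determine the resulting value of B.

Under do(D=5), the mechanism D <- E^2 + C is discarded; D is fixed at 5.
Since B is not a descendant of the intervened variable, it is unaffected.
B = E^2 + C  [with E=-1, C=0]  = 1

1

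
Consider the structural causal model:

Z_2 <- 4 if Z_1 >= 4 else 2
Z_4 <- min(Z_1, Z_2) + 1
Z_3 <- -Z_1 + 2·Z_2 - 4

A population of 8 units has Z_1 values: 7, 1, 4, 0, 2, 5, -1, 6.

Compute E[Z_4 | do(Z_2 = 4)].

3.25

The intervention sets Z_2=4 in all 8 units regardless of Z_1. Recomputing Z_4 per unit gives 5, 2, 5, 1, 3, 5, 0, 5; average 3.25.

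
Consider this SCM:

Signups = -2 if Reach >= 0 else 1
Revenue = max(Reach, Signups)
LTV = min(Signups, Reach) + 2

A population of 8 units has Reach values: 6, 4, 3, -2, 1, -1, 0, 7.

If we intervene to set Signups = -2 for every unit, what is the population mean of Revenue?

Under do(Signups=-2), Signups's equation is replaced by Signups=-2 for every unit. Per-unit Revenue: 6, 4, 3, -2, 1, -1, 0, 7. Mean = 2.25.

2.25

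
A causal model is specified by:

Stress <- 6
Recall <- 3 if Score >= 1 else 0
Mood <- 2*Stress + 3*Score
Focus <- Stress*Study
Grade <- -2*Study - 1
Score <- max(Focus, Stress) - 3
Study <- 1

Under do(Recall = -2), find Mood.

do(Recall=-2) replaces the equation Recall <- 3 if Score >= 1 else 0 with the constant Recall = -2.
Since Mood is not a descendant of the intervened variable, it is unaffected.
Focus = Stress*Study  [with Stress=6, Study=1]  = 6
Score = max(Focus, Stress) - 3  [with Focus=6, Stress=6]  = 3
Mood = 2*Stress + 3*Score  [with Stress=6, Score=3]  = 21

21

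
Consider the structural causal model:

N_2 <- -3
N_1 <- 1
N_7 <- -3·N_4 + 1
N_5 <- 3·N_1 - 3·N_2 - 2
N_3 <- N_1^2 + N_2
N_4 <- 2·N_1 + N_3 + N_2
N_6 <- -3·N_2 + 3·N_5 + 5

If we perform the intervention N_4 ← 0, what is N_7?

The intervention breaks the incoming arrows to N_4: N_4 <- 2·N_1 + N_3 + N_2 no longer applies, and N_4 = 0.
N_7 = -3·N_4 + 1  [with N_4=0]  = 1

1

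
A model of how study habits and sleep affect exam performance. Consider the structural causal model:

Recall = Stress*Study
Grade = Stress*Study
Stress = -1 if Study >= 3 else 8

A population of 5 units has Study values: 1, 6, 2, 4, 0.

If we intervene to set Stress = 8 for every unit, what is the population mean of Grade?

Under do(Stress=8), Stress's equation is replaced by Stress=8 for every unit. Per-unit Grade: 8, 48, 16, 32, 0. Mean = 20.8.

20.8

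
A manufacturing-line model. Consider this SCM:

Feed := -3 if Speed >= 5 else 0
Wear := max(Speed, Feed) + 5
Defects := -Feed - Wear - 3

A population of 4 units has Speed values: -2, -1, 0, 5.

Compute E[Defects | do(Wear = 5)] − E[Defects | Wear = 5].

Under do(Wear=5), Wear's equation is replaced by Wear=5 for every unit. Per-unit Defects: -8, -8, -8, -5. Mean = -7.25.
Observing Wear=5 restricts to units where Wear's equation naturally yields 5: Speed ∈ {-2, -1, 0}. In that subpopulation Defects = -8, -8, -8, mean -8.
Difference = -7.25 − (-8) = 0.75.

0.75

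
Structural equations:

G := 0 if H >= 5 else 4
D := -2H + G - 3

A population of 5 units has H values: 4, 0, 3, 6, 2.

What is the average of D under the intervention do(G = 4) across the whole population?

-5

Every unit gets G=4 under the intervention. D values become -7, 1, -5, -11, -3; E[D|do(G=4)] = -5.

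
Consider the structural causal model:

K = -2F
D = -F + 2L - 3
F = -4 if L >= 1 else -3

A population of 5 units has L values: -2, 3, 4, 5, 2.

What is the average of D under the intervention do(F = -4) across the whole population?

5.8

Every unit gets F=-4 under the intervention. D values become -3, 7, 9, 11, 5; E[D|do(F=-4)] = 5.8.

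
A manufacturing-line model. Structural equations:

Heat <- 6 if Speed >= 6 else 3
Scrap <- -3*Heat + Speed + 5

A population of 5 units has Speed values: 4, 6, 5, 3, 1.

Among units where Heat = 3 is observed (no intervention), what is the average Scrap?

E[Scrap|Heat=3] averages over only the 4 units with Heat=3 (Speed = 4, 5, 3, 1): Scrap = 0, 1, -1, -3, mean -0.75.

-0.75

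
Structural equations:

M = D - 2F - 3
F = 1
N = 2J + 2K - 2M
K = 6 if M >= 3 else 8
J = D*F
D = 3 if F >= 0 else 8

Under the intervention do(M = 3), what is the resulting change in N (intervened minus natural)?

The intervention breaks the incoming arrows to M: M = D - 2F - 3 no longer applies, and M = 3.
D = 3 if F >= 0 else 8  [with F=1]  = 3
J = D*F  [with D=3, F=1]  = 3
K = 6 if M >= 3 else 8  [with M=3]  = 6
N = 2J + 2K - 2M  [with J=3, K=6, M=3]  = 12
Without intervention: D = 3 if F >= 0 else 8  [with F=1]  = 3; M = D - 2F - 3  [with D=3, F=1]  = -2; J = D*F  [with D=3, F=1]  = 3; K = 6 if M >= 3 else 8  [with M=-2]  = 8; N = 2J + 2K - 2M  [with J=3, K=8, M=-2]  = 26.
Change = 12 − 26 = -14.

-14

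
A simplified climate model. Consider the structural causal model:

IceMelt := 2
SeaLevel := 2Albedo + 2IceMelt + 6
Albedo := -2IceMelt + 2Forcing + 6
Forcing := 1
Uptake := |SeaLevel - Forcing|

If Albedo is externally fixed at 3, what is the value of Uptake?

do(Albedo=3) replaces the equation Albedo := -2IceMelt + 2Forcing + 6 with the constant Albedo = 3.
SeaLevel = 2Albedo + 2IceMelt + 6  [with Albedo=3, IceMelt=2]  = 16
Uptake = |SeaLevel - Forcing|  [with SeaLevel=16, Forcing=1]  = 15

15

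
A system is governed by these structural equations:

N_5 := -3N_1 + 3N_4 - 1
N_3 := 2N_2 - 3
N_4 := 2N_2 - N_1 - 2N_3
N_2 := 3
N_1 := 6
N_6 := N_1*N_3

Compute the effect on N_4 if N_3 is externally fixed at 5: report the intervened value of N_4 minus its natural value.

The intervention breaks the incoming arrows to N_3: N_3 := 2N_2 - 3 no longer applies, and N_3 = 5.
N_4 = 2N_2 - N_1 - 2N_3  [with N_2=3, N_1=6, N_3=5]  = -10
Without intervention: N_3 = 2N_2 - 3  [with N_2=3]  = 3; N_4 = 2N_2 - N_1 - 2N_3  [with N_2=3, N_1=6, N_3=3]  = -6.
Change = -10 − (-6) = -4.

-4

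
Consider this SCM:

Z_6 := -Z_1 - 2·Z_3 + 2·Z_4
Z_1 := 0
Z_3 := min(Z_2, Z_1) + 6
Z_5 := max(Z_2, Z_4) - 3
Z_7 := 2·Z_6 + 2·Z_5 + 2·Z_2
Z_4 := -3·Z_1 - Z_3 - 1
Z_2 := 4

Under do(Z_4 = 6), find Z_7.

The intervention breaks the incoming arrows to Z_4: Z_4 := -3·Z_1 - Z_3 - 1 no longer applies, and Z_4 = 6.
Z_3 = min(Z_2, Z_1) + 6  [with Z_2=4, Z_1=0]  = 6
Z_5 = max(Z_2, Z_4) - 3  [with Z_2=4, Z_4=6]  = 3
Z_6 = -Z_1 - 2·Z_3 + 2·Z_4  [with Z_1=0, Z_3=6, Z_4=6]  = 0
Z_7 = 2·Z_6 + 2·Z_5 + 2·Z_2  [with Z_6=0, Z_5=3, Z_2=4]  = 14

14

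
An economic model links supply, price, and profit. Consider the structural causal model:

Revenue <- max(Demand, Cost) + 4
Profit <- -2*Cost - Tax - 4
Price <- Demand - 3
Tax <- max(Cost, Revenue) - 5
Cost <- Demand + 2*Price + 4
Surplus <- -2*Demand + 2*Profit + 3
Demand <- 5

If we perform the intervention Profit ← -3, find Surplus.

Intervening sets Profit = -3 and removes its equation (Profit <- -2*Cost - Tax - 4).
Surplus = -2*Demand + 2*Profit + 3  [with Demand=5, Profit=-3]  = -13

-13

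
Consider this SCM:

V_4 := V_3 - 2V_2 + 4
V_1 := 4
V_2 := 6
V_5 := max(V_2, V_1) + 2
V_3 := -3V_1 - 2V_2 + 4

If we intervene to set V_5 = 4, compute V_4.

-28

The intervention breaks the incoming arrows to V_5: V_5 := max(V_2, V_1) + 2 no longer applies, and V_5 = 4.
Since V_4 is not a descendant of the intervened variable, it is unaffected.
V_3 = -3V_1 - 2V_2 + 4  [with V_1=4, V_2=6]  = -20
V_4 = V_3 - 2V_2 + 4  [with V_3=-20, V_2=6]  = -28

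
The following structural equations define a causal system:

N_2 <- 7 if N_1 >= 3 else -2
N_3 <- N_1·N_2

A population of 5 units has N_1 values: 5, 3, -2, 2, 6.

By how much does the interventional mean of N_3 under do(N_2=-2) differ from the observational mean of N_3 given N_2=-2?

Every unit gets N_2=-2 under the intervention. N_3 values become -10, -6, 4, -4, -12; E[N_3|do(N_2=-2)] = -5.6.
E[N_3|N_2=-2] averages over only the 2 units with N_2=-2 (N_1 = -2, 2): N_3 = 4, -4, mean 0.
Difference = -5.6 − 0 = -5.6.

-5.6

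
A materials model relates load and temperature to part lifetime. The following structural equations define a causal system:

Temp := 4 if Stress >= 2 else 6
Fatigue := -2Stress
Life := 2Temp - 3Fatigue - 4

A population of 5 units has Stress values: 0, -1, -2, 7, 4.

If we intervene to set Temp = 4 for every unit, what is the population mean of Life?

13.6

Every unit gets Temp=4 under the intervention. Life values become 4, -2, -8, 46, 28; E[Life|do(Temp=4)] = 13.6.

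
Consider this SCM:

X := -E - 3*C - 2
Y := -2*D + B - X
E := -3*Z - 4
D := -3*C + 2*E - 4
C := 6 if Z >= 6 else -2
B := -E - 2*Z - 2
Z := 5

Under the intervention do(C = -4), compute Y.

38

Under do(C=-4), the mechanism C := 6 if Z >= 6 else -2 is discarded; C is fixed at -4.
E = -3*Z - 4  [with Z=5]  = -19
X = -E - 3*C - 2  [with E=-19, C=-4]  = 29
B = -E - 2*Z - 2  [with E=-19, Z=5]  = 7
D = -3*C + 2*E - 4  [with C=-4, E=-19]  = -30
Y = -2*D + B - X  [with D=-30, B=7, X=29]  = 38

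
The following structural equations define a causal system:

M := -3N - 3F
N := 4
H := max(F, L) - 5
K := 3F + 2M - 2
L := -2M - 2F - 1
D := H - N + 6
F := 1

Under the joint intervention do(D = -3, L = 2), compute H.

-3

Setting D = -3, L = 2 by intervention discards those variables' equations.
H = max(F, L) - 5  [with F=1, L=2]  = -3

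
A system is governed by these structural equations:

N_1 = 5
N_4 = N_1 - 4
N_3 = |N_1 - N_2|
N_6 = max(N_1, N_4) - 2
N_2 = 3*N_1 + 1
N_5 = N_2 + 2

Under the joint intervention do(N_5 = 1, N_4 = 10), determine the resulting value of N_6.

8

Setting N_5 = 1, N_4 = 10 by intervention discards those variables' equations.
N_6 = max(N_1, N_4) - 2  [with N_1=5, N_4=10]  = 8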